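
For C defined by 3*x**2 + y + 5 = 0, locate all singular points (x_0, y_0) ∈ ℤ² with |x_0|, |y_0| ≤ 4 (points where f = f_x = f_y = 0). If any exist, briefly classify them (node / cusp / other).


No singular points in the scanned grid; C is smooth there.

Compute partial derivatives:
  f_x = 6*x.
  f_y = 1.
f_y = 1 is a nonzero constant, so f_y never vanishes: no point (x, y) can satisfy f = f_x = f_y = 0. In particular no (x, y) ∈ {−4, ..., 4}² is singular; the curve is smooth.


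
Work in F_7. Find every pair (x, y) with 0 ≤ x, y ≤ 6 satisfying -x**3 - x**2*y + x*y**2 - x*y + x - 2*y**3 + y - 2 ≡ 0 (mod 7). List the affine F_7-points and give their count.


Affine F_7-points: {(0, 4), (5, 5)}; count = 2.

For each of the 49 pairs (x, y) ∈ F_7², evaluate f(x, y) mod 7. Record the zeros.
  x = 0: [0↦5, 1↦4, 2↦5, 3↦3, 4↦0, 5↦5, 6↦6]  zeros at y ∈ {4}
  x = 1: [0↦5, 1↦3, 2↦5, 3↦6, 4↦1, 5↦6, 6↦2]  zeros at y ∈ ∅
  x = 2: [0↦6, 1↦1, 2↦2, 3↦4, 4↦2, 5↦5, 6↦1]  zeros at y ∈ ∅
  x = 3: [0↦2, 1↦6, 2↦4, 3↦5, 4↦4, 5↦3, 6↦4]  zeros at y ∈ ∅
  x = 4: [0↦1, 1↦5, 2↦5, 3↦3, 4↦1, 5↦1, 6↦5]  zeros at y ∈ ∅
  x = 5: [0↦4, 1↦6, 2↦6, 3↦6, 4↦1, 5↦0, 6↦5]  zeros at y ∈ {5}
  x = 6: [0↦5, 1↦3, 2↦1, 3↦1, 4↦5, 5↦1, 6↦5]  zeros at y ∈ ∅
Collecting zeros: affine points = {(0, 4), (5, 5)}.
Total count |C(F_7)_aff| = 2.


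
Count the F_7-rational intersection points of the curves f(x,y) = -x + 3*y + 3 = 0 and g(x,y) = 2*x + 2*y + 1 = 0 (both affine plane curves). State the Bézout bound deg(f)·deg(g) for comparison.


Common zeros: {(3, 0)}; count = 1; Bézout bound = 1.

deg(f) = 1, deg(g) = 1, so Bézout bound = 1.
Scan x ∈ F_7. For each x, list the y ∈ F_7 with f(x, y) ≡ 0 and those with g(x, y) ≡ 0 (mod 7); the common zeros in that column are the intersection.
  x = 0: f ≡ 0 at y ∈ {6}; g ≡ 0 at y ∈ {3}; common: ∅.
  x = 1: f ≡ 0 at y ∈ {4}; g ≡ 0 at y ∈ {2}; common: ∅.
  x = 2: f ≡ 0 at y ∈ {2}; g ≡ 0 at y ∈ {1}; common: ∅.
  x = 3: f ≡ 0 at y ∈ {0}; g ≡ 0 at y ∈ {0}; common: {0}.
  x = 4: f ≡ 0 at y ∈ {5}; g ≡ 0 at y ∈ {6}; common: ∅.
  x = 5: f ≡ 0 at y ∈ {3}; g ≡ 0 at y ∈ {5}; common: ∅.
  x = 6: f ≡ 0 at y ∈ {1}; g ≡ 0 at y ∈ {4}; common: ∅.
Collecting: common zeros = {(3, 0)}, so the count is 1.
Comparison with the Bézout bound: 1 ≤ 1 = deg(f)·deg(g), as expected for curves with no common component (the bound is attained).


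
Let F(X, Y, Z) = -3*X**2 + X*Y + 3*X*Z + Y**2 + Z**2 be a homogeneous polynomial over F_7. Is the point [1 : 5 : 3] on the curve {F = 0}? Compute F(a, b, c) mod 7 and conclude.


F(1,5,3) ≡ 3 (mod 7); P is NOT on the curve.

Evaluate F(1, 5, 3) term-by-term (mod 7).
  -3*X**2 ↦ -3·1·1·1 = -3
  X*Y ↦ 1·1·5·1 = 5
  3*X*Z ↦ 3·1·1·3 = 9
  Y**2 ↦ 1·1·25·1 = 25
  Z**2 ↦ 1·1·1·9 = 9
Sum: F(1, 5, 3) = (-3) + (5) + (9) + (25) + (9) = 45.
Reducing mod 7: 45 ≡ 3 (mod 7).
Since F(a, b, c) ≡ 3 ≠ 0 (mod 7), P does NOT lie on the curve.


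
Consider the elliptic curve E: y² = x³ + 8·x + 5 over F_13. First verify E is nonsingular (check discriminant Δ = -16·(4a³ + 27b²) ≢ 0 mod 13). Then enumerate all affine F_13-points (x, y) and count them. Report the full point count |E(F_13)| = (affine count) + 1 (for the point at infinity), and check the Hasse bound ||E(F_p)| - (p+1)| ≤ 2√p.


Affine points = {(1, 1), (1, 12), (2, 4), (2, 9), (3, 2), (3, 11), (4, 6), (4, 7), (5, 1), (5, 12), (6, 3), (6, 10), (7, 1), (7, 12), (8, 3), (8, 10), (9, 0), (12, 3), (12, 10)}; affine count = 19; |E(F_13)| = 20.

Discriminant check: Δ ∝ 4a³ + 27b² = 4·8³ + 27·5² = 4·512 + 27·25 ≡ 6 (mod 13). Nonzero ⇒ E is nonsingular.
For each x ∈ F_13, compute rhs = x³ + 8·x + 5 mod 13, then count y ∈ F_13 with y² ≡ rhs.
  x = 0: rhs = 5, matching y values: none (0 points).
  x = 1: rhs = 1, matching y values: 1, 12 (2 points).
  x = 2: rhs = 3, matching y values: 4, 9 (2 points).
  x = 3: rhs = 4, matching y values: 2, 11 (2 points).
  x = 4: rhs = 10, matching y values: 6, 7 (2 points).
  x = 5: rhs = 1, matching y values: 1, 12 (2 points).
  x = 6: rhs = 9, matching y values: 3, 10 (2 points).
  x = 7: rhs = 1, matching y values: 1, 12 (2 points).
  x = 8: rhs = 9, matching y values: 3, 10 (2 points).
  x = 9: rhs = 0, matching y values: 0 (1 points).
  x = 10: rhs = 6, matching y values: none (0 points).
  x = 11: rhs = 7, matching y values: none (0 points).
  x = 12: rhs = 9, matching y values: 3, 10 (2 points).
Total affine count: 19.
Full point count |E(F_13)| = 19 + 1 = 20.
Hasse bound: |20 − (13+1)| = |6| = 6 ≤ 2√13 ≈ 7.2111 ✓.


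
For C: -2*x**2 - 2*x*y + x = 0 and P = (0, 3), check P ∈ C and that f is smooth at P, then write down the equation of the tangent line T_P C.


Tangent line at P: -5*x = 0.

Step 1: f(0, 3) = 0, so P lies on C.
Step 2: partial derivatives
  f_x(x, y) = -4*x - 2*y + 1, f_y(x, y) = -2*x.
  f_x(P) = -5, f_y(P) = 0 (gradient nonzero, so P is smooth).
Step 3: tangent line at P: -5·(x − 0) + 0·(y − 3) = 0.
Expanding: -5*x = 0.


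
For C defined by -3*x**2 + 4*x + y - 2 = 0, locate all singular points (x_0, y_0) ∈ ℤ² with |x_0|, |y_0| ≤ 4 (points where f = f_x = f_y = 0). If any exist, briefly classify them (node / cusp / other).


No singular points in the scanned grid; C is smooth there.

Compute partial derivatives:
  f_x = 4 - 6*x.
  f_y = 1.
f_y = 1 is a nonzero constant, so f_y never vanishes: no point (x, y) can satisfy f = f_x = f_y = 0. In particular no (x, y) ∈ {−4, ..., 4}² is singular; the curve is smooth.


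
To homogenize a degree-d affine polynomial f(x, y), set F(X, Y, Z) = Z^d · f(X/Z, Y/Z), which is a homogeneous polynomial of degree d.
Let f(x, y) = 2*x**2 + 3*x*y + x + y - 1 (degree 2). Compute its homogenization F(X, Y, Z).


F(X, Y, Z) = 2*X**2 + 3*X*Y + X*Z + Y*Z - Z**2

deg(f) = 2.
Substitute x = X/Z, y = Y/Z into f, then multiply by Z^2.
  monomial 2·x^2·y^0 ↦ 2·X^2·Y^0·Z^0.
  monomial 3·x^1·y^1 ↦ 3·X^1·Y^1·Z^0.
  monomial 1·x^1·y^0 ↦ 1·X^1·Y^0·Z^1.
  monomial 1·x^0·y^1 ↦ 1·X^0·Y^1·Z^1.
  monomial -1·x^0·y^0 ↦ -1·X^0·Y^0·Z^2.
Collecting: F(X, Y, Z) = 2*X**2 + 3*X*Y + X*Z + Y*Z - Z**2.


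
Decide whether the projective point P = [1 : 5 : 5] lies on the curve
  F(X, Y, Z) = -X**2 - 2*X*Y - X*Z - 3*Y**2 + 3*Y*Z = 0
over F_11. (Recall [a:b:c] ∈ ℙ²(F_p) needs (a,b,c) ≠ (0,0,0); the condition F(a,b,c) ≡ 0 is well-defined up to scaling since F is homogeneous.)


F(1,5,5) ≡ 6 (mod 11); P is NOT on the curve.

Evaluate F(1, 5, 5) term-by-term (mod 11).
  -X**2 ↦ -1·1·1·1 = -1
  -2*X*Y ↦ -2·1·5·1 = -10
  -X*Z ↦ -1·1·1·5 = -5
  -3*Y**2 ↦ -3·1·25·1 = -75
  3*Y*Z ↦ 3·1·5·5 = 75
Sum: F(1, 5, 5) = (-1) + (-10) + (-5) + (-75) + (75) = -16.
Reducing mod 11: -16 ≡ 6 (mod 11).
Since F(a, b, c) ≡ 6 ≠ 0 (mod 11), P does NOT lie on the curve.


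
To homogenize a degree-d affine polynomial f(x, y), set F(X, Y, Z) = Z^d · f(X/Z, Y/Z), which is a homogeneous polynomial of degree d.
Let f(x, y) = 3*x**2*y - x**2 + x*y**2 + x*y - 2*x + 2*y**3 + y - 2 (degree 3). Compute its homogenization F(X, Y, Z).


F(X, Y, Z) = 3*X**2*Y - X**2*Z + X*Y**2 + X*Y*Z - 2*X*Z**2 + 2*Y**3 + Y*Z**2 - 2*Z**3

deg(f) = 3.
Substitute x = X/Z, y = Y/Z into f, then multiply by Z^3.
  monomial 3·x^2·y^1 ↦ 3·X^2·Y^1·Z^0.
  monomial -1·x^2·y^0 ↦ -1·X^2·Y^0·Z^1.
  monomial 1·x^1·y^2 ↦ 1·X^1·Y^2·Z^0.
  monomial 1·x^1·y^1 ↦ 1·X^1·Y^1·Z^1.
  monomial -2·x^1·y^0 ↦ -2·X^1·Y^0·Z^2.
  monomial 2·x^0·y^3 ↦ 2·X^0·Y^3·Z^0.
  monomial 1·x^0·y^1 ↦ 1·X^0·Y^1·Z^2.
  monomial -2·x^0·y^0 ↦ -2·X^0·Y^0·Z^3.
Collecting: F(X, Y, Z) = 3*X**2*Y - X**2*Z + X*Y**2 + X*Y*Z - 2*X*Z**2 + 2*Y**3 + Y*Z**2 - 2*Z**3.


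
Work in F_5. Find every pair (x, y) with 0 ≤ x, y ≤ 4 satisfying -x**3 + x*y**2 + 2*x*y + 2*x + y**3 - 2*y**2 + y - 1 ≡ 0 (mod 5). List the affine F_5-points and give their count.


Affine F_5-points: {(0, 4), (1, 0), (1, 2), (1, 4), (2, 0), (3, 3), (4, 1), (4, 3), (4, 4)}; count = 9.

For each of the 25 pairs (x, y) ∈ F_5², evaluate f(x, y) mod 5. Record the zeros.
  x = 0: [0↦4, 1↦4, 2↦1, 3↦1, 4↦0]  zeros at y ∈ {4}
  x = 1: [0↦0, 1↦3, 2↦0, 3↦2, 4↦0]  zeros at y ∈ {0, 2, 4}
  x = 2: [0↦0, 1↦1, 2↦3, 3↦2, 4↦4]  zeros at y ∈ {0}
  x = 3: [0↦3, 1↦2, 2↦4, 3↦0, 4↦1]  zeros at y ∈ {3}
  x = 4: [0↦3, 1↦0, 2↦2, 3↦0, 4↦0]  zeros at y ∈ {1, 3, 4}
Collecting zeros: affine points = {(0, 4), (1, 0), (1, 2), (1, 4), (2, 0), (3, 3), (4, 1), (4, 3), (4, 4)}.
Total count |C(F_5)_aff| = 9.


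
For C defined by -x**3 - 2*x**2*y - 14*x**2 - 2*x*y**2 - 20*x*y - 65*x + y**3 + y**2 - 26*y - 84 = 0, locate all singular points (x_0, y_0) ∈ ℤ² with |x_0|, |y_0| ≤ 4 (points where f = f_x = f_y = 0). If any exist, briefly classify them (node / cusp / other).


Singular points: {(-3, -2)}; classification: node.

Compute partial derivatives:
  f_x = -3*x**2 - 4*x*y - 28*x - 2*y**2 - 20*y - 65.
  f_y = -2*x**2 - 4*x*y - 20*x + 3*y**2 + 2*y - 26.
Scan x_0 ∈ {−4, ..., 4}. For each x_0, f_y(x_0, y) is a polynomial in y; find its integer roots y ∈ {−4, ..., 4}, then test f_x and f at those candidates.
  x = -4: f_y(-4, y) = 3*y**2 + 18*y + 22; no integer root y with |y| ≤ 4.
  x = -3: f_y(-3, y) = 3*y**2 + 14*y + 16; vanishes at y ∈ {-2}. (-3, -2): f_x = 0, f = 0 — SINGULAR.
  x = -2: f_y(-2, y) = 3*y**2 + 10*y + 6; no integer root y with |y| ≤ 4.
  x = -1: f_y(-1, y) = 3*y**2 + 6*y - 8; no integer root y with |y| ≤ 4.
  x = 0: f_y(0, y) = 3*y**2 + 2*y - 26; no integer root y with |y| ≤ 4.
  x = 1: f_y(1, y) = 3*y**2 - 2*y - 48; no integer root y with |y| ≤ 4.
  x = 2: f_y(2, y) = 3*y**2 - 6*y - 74; no integer root y with |y| ≤ 4.
  x = 3: f_y(3, y) = 3*y**2 - 10*y - 104; no integer root y with |y| ≤ 4.
  x = 4: f_y(4, y) = 3*y**2 - 14*y - 138; no integer root y with |y| ≤ 4.
Only singular point on the grid: (-3, -2).
Classify: substitute x = -3 + u, y = -2 + v and expand: f = -u**3 - 2*u**2*v - u**2 - 2*u*v**2 + v**3 + v**2.
No constant or linear terms (consistent with a singular point). Quadratic part: -u**2 + v**2. Cubic part: -u**3 - 2*u**2*v - 2*u*v**2 + v**3.
The quadratic part v**2 - u**2 = (v − u)(v + u) splits into two distinct linear factors, so there are two distinct tangent lines y − -2 = ±(x − -3) — this is a node (ordinary double point).
Classification: node.


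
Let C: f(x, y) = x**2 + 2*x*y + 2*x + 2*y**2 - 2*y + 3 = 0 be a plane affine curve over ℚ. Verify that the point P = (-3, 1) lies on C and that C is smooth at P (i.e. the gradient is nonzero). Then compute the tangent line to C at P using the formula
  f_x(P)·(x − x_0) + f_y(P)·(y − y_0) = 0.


Tangent line at P: -2*x - 4*y - 2 = 0.

Step 1: f(-3, 1) = 0, so P lies on C.
Step 2: partial derivatives
  f_x(x, y) = 2*x + 2*y + 2, f_y(x, y) = 2*x + 4*y - 2.
  f_x(P) = -2, f_y(P) = -4 (gradient nonzero, so P is smooth).
Step 3: tangent line at P: -2·(x − -3) + -4·(y − 1) = 0.
Expanding: -2*x - 4*y - 2 = 0.


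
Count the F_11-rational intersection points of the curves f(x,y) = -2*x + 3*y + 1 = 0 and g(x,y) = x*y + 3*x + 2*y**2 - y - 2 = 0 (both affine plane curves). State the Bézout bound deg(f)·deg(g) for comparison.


Common zeros: {(1, 4), (3, 9)}; count = 2; Bézout bound = 2.

deg(f) = 1, deg(g) = 2, so Bézout bound = 2.
Scan x ∈ F_11. For each x, list the y ∈ F_11 with f(x, y) ≡ 0 and those with g(x, y) ≡ 0 (mod 11); the common zeros in that column are the intersection.
  x = 0: f ≡ 0 at y ∈ {7}; g ≡ 0 at y ∈ ∅; common: ∅.
  x = 1: f ≡ 0 at y ∈ {4}; g ≡ 0 at y ∈ {4, 7}; common: {4}.
  x = 2: f ≡ 0 at y ∈ {1}; g ≡ 0 at y ∈ ∅; common: ∅.
  x = 3: f ≡ 0 at y ∈ {9}; g ≡ 0 at y ∈ {1, 9}; common: {9}.
  x = 4: f ≡ 0 at y ∈ {6}; g ≡ 0 at y ∈ ∅; common: ∅.
  x = 5: f ≡ 0 at y ∈ {3}; g ≡ 0 at y ∈ {10}; common: ∅.
  x = 6: f ≡ 0 at y ∈ {0}; g ≡ 0 at y ∈ ∅; common: ∅.
  x = 7: f ≡ 0 at y ∈ {8}; g ≡ 0 at y ∈ {3, 5}; common: ∅.
  x = 8: f ≡ 0 at y ∈ {5}; g ≡ 0 at y ∈ {0, 2}; common: ∅.
  x = 9: f ≡ 0 at y ∈ {2}; g ≡ 0 at y ∈ ∅; common: ∅.
  x = 10: f ≡ 0 at y ∈ {10}; g ≡ 0 at y ∈ {6}; common: ∅.
Collecting: common zeros = {(1, 4), (3, 9)}, so the count is 2.
Comparison with the Bézout bound: 2 ≤ 2 = deg(f)·deg(g), as expected for curves with no common component (the bound is attained).


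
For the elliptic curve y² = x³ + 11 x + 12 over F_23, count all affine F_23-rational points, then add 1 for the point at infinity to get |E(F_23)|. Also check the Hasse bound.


Affine points = {(0, 9), (0, 14), (1, 1), (1, 22), (3, 7), (3, 16), (5, 10), (5, 13), (6, 8), (6, 15), (7, 8), (7, 15), (9, 9), (9, 14), (10, 8), (10, 15), (12, 3), (12, 20), (13, 11), (13, 12), (14, 9), (14, 14), (16, 11), (16, 12), (17, 11), (17, 12), (18, 4), (18, 19), (22, 0)}; affine count = 29; |E(F_23)| = 30.

Discriminant check: Δ ∝ 4a³ + 27b² = 4·11³ + 27·12² = 4·1331 + 27·144 ≡ 12 (mod 23). Nonzero ⇒ E is nonsingular.
For each x ∈ F_23, compute rhs = x³ + 11·x + 12 mod 23, then count y ∈ F_23 with y² ≡ rhs.
  x = 0: rhs = 12, matching y values: 9, 14 (2 points).
  x = 1: rhs = 1, matching y values: 1, 22 (2 points).
  x = 2: rhs = 19, matching y values: none (0 points).
  x = 3: rhs = 3, matching y values: 7, 16 (2 points).
  x = 4: rhs = 5, matching y values: none (0 points).
  x = 5: rhs = 8, matching y values: 10, 13 (2 points).
  x = 6: rhs = 18, matching y values: 8, 15 (2 points).
  x = 7: rhs = 18, matching y values: 8, 15 (2 points).
  x = 8: rhs = 14, matching y values: none (0 points).
  x = 9: rhs = 12, matching y values: 9, 14 (2 points).
  x = 10: rhs = 18, matching y values: 8, 15 (2 points).
  x = 11: rhs = 15, matching y values: none (0 points).
  x = 12: rhs = 9, matching y values: 3, 20 (2 points).
  x = 13: rhs = 6, matching y values: 11, 12 (2 points).
  x = 14: rhs = 12, matching y values: 9, 14 (2 points).
  x = 15: rhs = 10, matching y values: none (0 points).
  x = 16: rhs = 6, matching y values: 11, 12 (2 points).
  x = 17: rhs = 6, matching y values: 11, 12 (2 points).
  x = 18: rhs = 16, matching y values: 4, 19 (2 points).
  x = 19: rhs = 19, matching y values: none (0 points).
  x = 20: rhs = 21, matching y values: none (0 points).
  x = 21: rhs = 5, matching y values: none (0 points).
  x = 22: rhs = 0, matching y values: 0 (1 points).
Total affine count: 29.
Full point count |E(F_23)| = 29 + 1 = 30.
Hasse bound: |30 − (23+1)| = |6| = 6 ≤ 2√23 ≈ 9.5917 ✓.


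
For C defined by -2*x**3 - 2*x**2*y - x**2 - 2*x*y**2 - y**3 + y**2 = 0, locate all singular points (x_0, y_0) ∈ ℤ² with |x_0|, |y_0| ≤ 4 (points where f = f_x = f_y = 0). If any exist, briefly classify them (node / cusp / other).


Singular points: {(0, 0)}; classification: node.

Compute partial derivatives:
  f_x = -6*x**2 - 4*x*y - 2*x - 2*y**2.
  f_y = -2*x**2 - 4*x*y - 3*y**2 + 2*y.
Scan x_0 ∈ {−4, ..., 4}. For each x_0, f_y(x_0, y) is a polynomial in y; find its integer roots y ∈ {−4, ..., 4}, then test f_x and f at those candidates.
  x = -4: f_y(-4, y) = -3*y**2 + 18*y - 32; no integer root y with |y| ≤ 4.
  x = -3: f_y(-3, y) = -3*y**2 + 14*y - 18; no integer root y with |y| ≤ 4.
  x = -2: f_y(-2, y) = -3*y**2 + 10*y - 8; vanishes at y ∈ {2}. (-2, 2): f_x = -12 ≠ 0.
  x = -1: f_y(-1, y) = -3*y**2 + 6*y - 2; no integer root y with |y| ≤ 4.
  x = 0: f_y(0, y) = -3*y**2 + 2*y; vanishes at y ∈ {0}. (0, 0): f_x = 0, f = 0 — SINGULAR.
  x = 1: f_y(1, y) = -3*y**2 - 2*y - 2; no integer root y with |y| ≤ 4.
  x = 2: f_y(2, y) = -3*y**2 - 6*y - 8; no integer root y with |y| ≤ 4.
  x = 3: f_y(3, y) = -3*y**2 - 10*y - 18; no integer root y with |y| ≤ 4.
  x = 4: f_y(4, y) = -3*y**2 - 14*y - 32; no integer root y with |y| ≤ 4.
Only singular point on the grid: (0, 0).
Classify: substitute x = 0 + u, y = 0 + v and expand: f = -2*u**3 - 2*u**2*v - u**2 - 2*u*v**2 - v**3 + v**2.
No constant or linear terms (consistent with a singular point). Quadratic part: -u**2 + v**2. Cubic part: -2*u**3 - 2*u**2*v - 2*u*v**2 - v**3.
The quadratic part v**2 - u**2 = (v − u)(v + u) splits into two distinct linear factors, so there are two distinct tangent lines y − 0 = ±(x − 0) — this is a node (ordinary double point).
Classification: node.


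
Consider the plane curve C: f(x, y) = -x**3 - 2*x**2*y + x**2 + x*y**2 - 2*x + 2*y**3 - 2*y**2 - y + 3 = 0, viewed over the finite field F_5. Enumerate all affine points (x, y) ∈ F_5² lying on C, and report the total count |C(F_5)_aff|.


Affine F_5-points: {(0, 4), (2, 0), (3, 3), (4, 2), (4, 3), (4, 4)}; count = 6.

For each of the 25 pairs (x, y) ∈ F_5², evaluate f(x, y) mod 5. Record the zeros.
  x = 0: [0↦3, 1↦2, 2↦4, 3↦1, 4↦0]  zeros at y ∈ {4}
  x = 1: [0↦1, 1↦4, 2↦2, 3↦2, 4↦1]  zeros at y ∈ ∅
  x = 2: [0↦0, 1↦3, 2↦3, 3↦2, 4↦2]  zeros at y ∈ {0}
  x = 3: [0↦4, 1↦3, 2↦1, 3↦0, 4↦2]  zeros at y ∈ {3}
  x = 4: [0↦2, 1↦3, 2↦0, 3↦0, 4↦0]  zeros at y ∈ {2, 3, 4}
Collecting zeros: affine points = {(0, 4), (2, 0), (3, 3), (4, 2), (4, 3), (4, 4)}.
Total count |C(F_5)_aff| = 6.


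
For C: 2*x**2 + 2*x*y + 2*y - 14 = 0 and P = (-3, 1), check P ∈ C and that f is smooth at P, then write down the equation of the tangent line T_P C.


Tangent line at P: -10*x - 4*y - 26 = 0.

Step 1: f(-3, 1) = 0, so P lies on C.
Step 2: partial derivatives
  f_x(x, y) = 4*x + 2*y, f_y(x, y) = 2*x + 2.
  f_x(P) = -10, f_y(P) = -4 (gradient nonzero, so P is smooth).
Step 3: tangent line at P: -10·(x − -3) + -4·(y − 1) = 0.
Expanding: -10*x - 4*y - 26 = 0.


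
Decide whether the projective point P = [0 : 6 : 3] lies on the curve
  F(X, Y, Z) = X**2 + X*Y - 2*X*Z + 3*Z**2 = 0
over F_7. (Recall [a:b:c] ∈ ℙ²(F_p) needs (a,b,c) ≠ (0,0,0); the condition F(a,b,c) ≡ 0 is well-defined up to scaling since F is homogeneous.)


F(0,6,3) ≡ 6 (mod 7); P is NOT on the curve.

Evaluate F(0, 6, 3) term-by-term (mod 7).
  X**2 ↦ 1·0·1·1 = 0
  X*Y ↦ 1·0·6·1 = 0
  -2*X*Z ↦ -2·0·1·3 = 0
  3*Z**2 ↦ 3·1·1·9 = 27
Sum: F(0, 6, 3) = (0) + (0) + (0) + (27) = 27.
Reducing mod 7: 27 ≡ 6 (mod 7).
Since F(a, b, c) ≡ 6 ≠ 0 (mod 7), P does NOT lie on the curve.


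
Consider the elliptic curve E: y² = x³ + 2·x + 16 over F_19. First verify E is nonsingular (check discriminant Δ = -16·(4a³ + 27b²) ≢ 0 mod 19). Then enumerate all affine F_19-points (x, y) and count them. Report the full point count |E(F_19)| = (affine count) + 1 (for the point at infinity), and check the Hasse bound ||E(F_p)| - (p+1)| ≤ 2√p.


Affine points = {(0, 4), (0, 15), (1, 0), (2, 3), (2, 16), (3, 7), (3, 12), (6, 4), (6, 15), (11, 1), (11, 18), (12, 1), (12, 18), (13, 4), (13, 15), (15, 1), (15, 18), (17, 2), (17, 17)}; affine count = 19; |E(F_19)| = 20.

Discriminant check: Δ ∝ 4a³ + 27b² = 4·2³ + 27·16² = 4·8 + 27·256 ≡ 9 (mod 19). Nonzero ⇒ E is nonsingular.
For each x ∈ F_19, compute rhs = x³ + 2·x + 16 mod 19, then count y ∈ F_19 with y² ≡ rhs.
  x = 0: rhs = 16, matching y values: 4, 15 (2 points).
  x = 1: rhs = 0, matching y values: 0 (1 points).
  x = 2: rhs = 9, matching y values: 3, 16 (2 points).
  x = 3: rhs = 11, matching y values: 7, 12 (2 points).
  x = 4: rhs = 12, matching y values: none (0 points).
  x = 5: rhs = 18, matching y values: none (0 points).
  x = 6: rhs = 16, matching y values: 4, 15 (2 points).
  x = 7: rhs = 12, matching y values: none (0 points).
  x = 8: rhs = 12, matching y values: none (0 points).
  x = 9: rhs = 3, matching y values: none (0 points).
  x = 10: rhs = 10, matching y values: none (0 points).
  x = 11: rhs = 1, matching y values: 1, 18 (2 points).
  x = 12: rhs = 1, matching y values: 1, 18 (2 points).
  x = 13: rhs = 16, matching y values: 4, 15 (2 points).
  x = 14: rhs = 14, matching y values: none (0 points).
  x = 15: rhs = 1, matching y values: 1, 18 (2 points).
  x = 16: rhs = 2, matching y values: none (0 points).
  x = 17: rhs = 4, matching y values: 2, 17 (2 points).
  x = 18: rhs = 13, matching y values: none (0 points).
Total affine count: 19.
Full point count |E(F_19)| = 19 + 1 = 20.
Hasse bound: |20 − (19+1)| = |0| = 0 ≤ 2√19 ≈ 8.7178 ✓.


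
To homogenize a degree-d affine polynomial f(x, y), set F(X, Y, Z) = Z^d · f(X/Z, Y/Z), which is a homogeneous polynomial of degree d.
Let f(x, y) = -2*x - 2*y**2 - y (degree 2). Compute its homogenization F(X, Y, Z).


F(X, Y, Z) = -2*X*Z - 2*Y**2 - Y*Z

deg(f) = 2.
Substitute x = X/Z, y = Y/Z into f, then multiply by Z^2.
  monomial -2·x^1·y^0 ↦ -2·X^1·Y^0·Z^1.
  monomial -2·x^0·y^2 ↦ -2·X^0·Y^2·Z^0.
  monomial -1·x^0·y^1 ↦ -1·X^0·Y^1·Z^1.
Collecting: F(X, Y, Z) = -2*X*Z - 2*Y**2 - Y*Z.


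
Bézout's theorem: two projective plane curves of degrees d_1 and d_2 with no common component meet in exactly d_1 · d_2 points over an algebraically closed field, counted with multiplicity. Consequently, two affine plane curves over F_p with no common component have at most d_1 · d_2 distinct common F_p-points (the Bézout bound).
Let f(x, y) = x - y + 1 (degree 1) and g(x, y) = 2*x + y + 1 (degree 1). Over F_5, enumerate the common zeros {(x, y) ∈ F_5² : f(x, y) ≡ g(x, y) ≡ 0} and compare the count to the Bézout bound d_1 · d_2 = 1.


Common zeros: {(1, 2)}; count = 1; Bézout bound = 1.

deg(f) = 1, deg(g) = 1, so Bézout bound = 1.
Scan x ∈ F_5. For each x, list the y ∈ F_5 with f(x, y) ≡ 0 and those with g(x, y) ≡ 0 (mod 5); the common zeros in that column are the intersection.
  x = 0: f ≡ 0 at y ∈ {1}; g ≡ 0 at y ∈ {4}; common: ∅.
  x = 1: f ≡ 0 at y ∈ {2}; g ≡ 0 at y ∈ {2}; common: {2}.
  x = 2: f ≡ 0 at y ∈ {3}; g ≡ 0 at y ∈ {0}; common: ∅.
  x = 3: f ≡ 0 at y ∈ {4}; g ≡ 0 at y ∈ {3}; common: ∅.
  x = 4: f ≡ 0 at y ∈ {0}; g ≡ 0 at y ∈ {1}; common: ∅.
Collecting: common zeros = {(1, 2)}, so the count is 1.
Comparison with the Bézout bound: 1 ≤ 1 = deg(f)·deg(g), as expected for curves with no common component (the bound is attained).


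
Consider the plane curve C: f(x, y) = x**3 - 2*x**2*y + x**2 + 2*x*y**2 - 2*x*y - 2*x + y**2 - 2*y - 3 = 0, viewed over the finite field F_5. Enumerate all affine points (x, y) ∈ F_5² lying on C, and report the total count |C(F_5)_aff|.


Affine F_5-points: {(0, 3), (0, 4), (2, 0), (3, 4), (4, 4)}; count = 5.

For each of the 25 pairs (x, y) ∈ F_5², evaluate f(x, y) mod 5. Record the zeros.
  x = 0: [0↦2, 1↦1, 2↦2, 3↦0, 4↦0]  zeros at y ∈ {3, 4}
  x = 1: [0↦2, 1↦4, 2↦2, 3↦1, 4↦1]  zeros at y ∈ ∅
  x = 2: [0↦0, 1↦1, 2↦2, 3↦3, 4↦4]  zeros at y ∈ {0}
  x = 3: [0↦2, 1↦3, 2↦3, 3↦2, 4↦0]  zeros at y ∈ {4}
  x = 4: [0↦4, 1↦1, 2↦1, 3↦4, 4↦0]  zeros at y ∈ {4}
Collecting zeros: affine points = {(0, 3), (0, 4), (2, 0), (3, 4), (4, 4)}.
Total count |C(F_5)_aff| = 5.


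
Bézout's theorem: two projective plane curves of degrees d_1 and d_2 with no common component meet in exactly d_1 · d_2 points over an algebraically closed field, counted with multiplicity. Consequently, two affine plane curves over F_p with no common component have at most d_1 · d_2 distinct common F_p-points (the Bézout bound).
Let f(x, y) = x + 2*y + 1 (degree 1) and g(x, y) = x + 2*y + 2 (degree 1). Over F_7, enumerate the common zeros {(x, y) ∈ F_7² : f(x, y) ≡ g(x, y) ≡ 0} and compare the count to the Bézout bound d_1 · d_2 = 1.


Common zeros: ∅; count = 0; Bézout bound = 1.

deg(f) = 1, deg(g) = 1, so Bézout bound = 1.
Scan x ∈ F_7. For each x, list the y ∈ F_7 with f(x, y) ≡ 0 and those with g(x, y) ≡ 0 (mod 7); the common zeros in that column are the intersection.
  x = 0: f ≡ 0 at y ∈ {3}; g ≡ 0 at y ∈ {6}; common: ∅.
  x = 1: f ≡ 0 at y ∈ {6}; g ≡ 0 at y ∈ {2}; common: ∅.
  x = 2: f ≡ 0 at y ∈ {2}; g ≡ 0 at y ∈ {5}; common: ∅.
  x = 3: f ≡ 0 at y ∈ {5}; g ≡ 0 at y ∈ {1}; common: ∅.
  x = 4: f ≡ 0 at y ∈ {1}; g ≡ 0 at y ∈ {4}; common: ∅.
  x = 5: f ≡ 0 at y ∈ {4}; g ≡ 0 at y ∈ {0}; common: ∅.
  x = 6: f ≡ 0 at y ∈ {0}; g ≡ 0 at y ∈ {3}; common: ∅.
Collecting: common zeros = ∅, so the count is 0.
Comparison with the Bézout bound: 0 ≤ 1 = deg(f)·deg(g), as expected for curves with no common component (the affine F_7-count falls short of the bound because intersections may lie at infinity, over extension fields, or carry multiplicity).


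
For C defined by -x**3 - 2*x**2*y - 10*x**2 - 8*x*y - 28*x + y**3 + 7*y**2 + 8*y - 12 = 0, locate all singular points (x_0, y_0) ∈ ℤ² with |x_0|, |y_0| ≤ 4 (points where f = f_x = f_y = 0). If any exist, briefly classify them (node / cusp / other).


Singular points: {(-2, -2)}; classification: cusp.

Compute partial derivatives:
  f_x = -3*x**2 - 4*x*y - 20*x - 8*y - 28.
  f_y = -2*x**2 - 8*x + 3*y**2 + 14*y + 8.
Scan x_0 ∈ {−4, ..., 4}. For each x_0, f_y(x_0, y) is a polynomial in y; find its integer roots y ∈ {−4, ..., 4}, then test f_x and f at those candidates.
  x = -4: f_y(-4, y) = 3*y**2 + 14*y + 8; vanishes at y ∈ {-4}. (-4, -4): f_x = -28 ≠ 0.
  x = -3: f_y(-3, y) = 3*y**2 + 14*y + 14; no integer root y with |y| ≤ 4.
  x = -2: f_y(-2, y) = 3*y**2 + 14*y + 16; vanishes at y ∈ {-2}. (-2, -2): f_x = 0, f = 0 — SINGULAR.
  x = -1: f_y(-1, y) = 3*y**2 + 14*y + 14; no integer root y with |y| ≤ 4.
  x = 0: f_y(0, y) = 3*y**2 + 14*y + 8; vanishes at y ∈ {-4}. (0, -4): f_x = 4 ≠ 0.
  x = 1: f_y(1, y) = 3*y**2 + 14*y - 2; no integer root y with |y| ≤ 4.
  x = 2: f_y(2, y) = 3*y**2 + 14*y - 16; no integer root y with |y| ≤ 4.
  x = 3: f_y(3, y) = 3*y**2 + 14*y - 34; no integer root y with |y| ≤ 4.
  x = 4: f_y(4, y) = 3*y**2 + 14*y - 56; no integer root y with |y| ≤ 4.
Only singular point on the grid: (-2, -2).
Classify: substitute x = -2 + u, y = -2 + v and expand: f = -u**3 - 2*u**2*v + v**3 + v**2.
No constant or linear terms (consistent with a singular point). Quadratic part: v**2. Cubic part: -u**3 - 2*u**2*v + v**3.
The quadratic part v**2 is a perfect square, so there is a single (double) tangent line v = 0, i.e. y = -2. Restricting the cubic part to that line (v = 0) leaves -u**3 ≠ 0, so f is not divisible by v and the branch is v² ≈ u**3 to lowest order — this is a cusp.
Classification: cusp.


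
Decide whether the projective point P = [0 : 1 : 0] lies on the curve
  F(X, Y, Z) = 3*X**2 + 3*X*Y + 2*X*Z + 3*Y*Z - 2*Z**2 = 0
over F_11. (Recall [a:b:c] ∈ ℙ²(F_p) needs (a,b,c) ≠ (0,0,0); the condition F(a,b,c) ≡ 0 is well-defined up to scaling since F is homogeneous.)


F(0,1,0) ≡ 0 (mod 11); P is on the curve.

Evaluate F(0, 1, 0) term-by-term (mod 11).
  3*X**2 ↦ 3·0·1·1 = 0
  3*X*Y ↦ 3·0·1·1 = 0
  2*X*Z ↦ 2·0·1·0 = 0
  3*Y*Z ↦ 3·1·1·0 = 0
  -2*Z**2 ↦ -2·1·1·0 = 0
Sum: F(0, 1, 0) = (0) + (0) + (0) + (0) + (0) = 0.
Reducing mod 11: 0 ≡ 0 (mod 11).
Since F(a, b, c) ≡ 0 (mod 11), P lies on the curve.


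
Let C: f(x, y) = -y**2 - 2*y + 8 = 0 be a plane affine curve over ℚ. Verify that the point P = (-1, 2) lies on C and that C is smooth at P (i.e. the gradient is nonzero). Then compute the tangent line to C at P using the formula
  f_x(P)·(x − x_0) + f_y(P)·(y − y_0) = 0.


Tangent line at P: 12 - 6*y = 0.

Step 1: f(-1, 2) = 0, so P lies on C.
Step 2: partial derivatives
  f_x(x, y) = 0, f_y(x, y) = -2*y - 2.
  f_x(P) = 0, f_y(P) = -6 (gradient nonzero, so P is smooth).
Step 3: tangent line at P: 0·(x − -1) + -6·(y − 2) = 0.
Expanding: 12 - 6*y = 0.


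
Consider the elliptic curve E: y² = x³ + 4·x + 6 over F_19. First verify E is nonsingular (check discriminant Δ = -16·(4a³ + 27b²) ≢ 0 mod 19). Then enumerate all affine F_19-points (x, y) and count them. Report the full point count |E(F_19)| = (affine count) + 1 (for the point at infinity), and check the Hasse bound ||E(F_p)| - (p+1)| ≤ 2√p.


Affine points = {(0, 5), (0, 14), (1, 7), (1, 12), (3, 8), (3, 11), (7, 4), (7, 15), (9, 7), (9, 12), (10, 1), (10, 18), (16, 9), (16, 10), (17, 3), (17, 16), (18, 1), (18, 18)}; affine count = 18; |E(F_19)| = 19.

Discriminant check: Δ ∝ 4a³ + 27b² = 4·4³ + 27·6² = 4·64 + 27·36 ≡ 12 (mod 19). Nonzero ⇒ E is nonsingular.
For each x ∈ F_19, compute rhs = x³ + 4·x + 6 mod 19, then count y ∈ F_19 with y² ≡ rhs.
  x = 0: rhs = 6, matching y values: 5, 14 (2 points).
  x = 1: rhs = 11, matching y values: 7, 12 (2 points).
  x = 2: rhs = 3, matching y values: none (0 points).
  x = 3: rhs = 7, matching y values: 8, 11 (2 points).
  x = 4: rhs = 10, matching y values: none (0 points).
  x = 5: rhs = 18, matching y values: none (0 points).
  x = 6: rhs = 18, matching y values: none (0 points).
  x = 7: rhs = 16, matching y values: 4, 15 (2 points).
  x = 8: rhs = 18, matching y values: none (0 points).
  x = 9: rhs = 11, matching y values: 7, 12 (2 points).
  x = 10: rhs = 1, matching y values: 1, 18 (2 points).
  x = 11: rhs = 13, matching y values: none (0 points).
  x = 12: rhs = 15, matching y values: none (0 points).
  x = 13: rhs = 13, matching y values: none (0 points).
  x = 14: rhs = 13, matching y values: none (0 points).
  x = 15: rhs = 2, matching y values: none (0 points).
  x = 16: rhs = 5, matching y values: 9, 10 (2 points).
  x = 17: rhs = 9, matching y values: 3, 16 (2 points).
  x = 18: rhs = 1, matching y values: 1, 18 (2 points).
Total affine count: 18.
Full point count |E(F_19)| = 18 + 1 = 19.
Hasse bound: |19 − (19+1)| = |-1| = 1 ≤ 2√19 ≈ 8.7178 ✓.


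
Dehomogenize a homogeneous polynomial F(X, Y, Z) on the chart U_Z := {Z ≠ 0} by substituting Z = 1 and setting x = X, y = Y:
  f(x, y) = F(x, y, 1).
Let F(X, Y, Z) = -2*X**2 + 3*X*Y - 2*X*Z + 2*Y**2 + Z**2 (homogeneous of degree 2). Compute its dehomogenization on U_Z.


f(x, y) = -2*x**2 + 3*x*y - 2*x + 2*y**2 + 1

On U_Z we set Z = 1. Each monomial c·X^i·Y^j·Z^k in F becomes c·x^i·y^j·1^k = c·x^i·y^j.
Substituting Z = 1: F(X, Y, 1) = -2*x**2 + 3*x*y - 2*x + 2*y**2 + 1.
Note: deg(f) ≤ deg(F) = 2; strict inequality happens when F is divisible by Z (lost terms).


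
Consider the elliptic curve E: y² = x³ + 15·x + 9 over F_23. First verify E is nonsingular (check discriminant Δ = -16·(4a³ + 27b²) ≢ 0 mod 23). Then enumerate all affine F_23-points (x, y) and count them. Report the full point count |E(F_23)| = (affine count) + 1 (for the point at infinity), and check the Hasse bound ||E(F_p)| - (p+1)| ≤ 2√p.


Affine points = {(0, 3), (0, 20), (1, 5), (1, 18), (2, 1), (2, 22), (3, 9), (3, 14), (4, 8), (4, 15), (5, 5), (5, 18), (6, 4), (6, 19), (10, 3), (10, 20), (12, 10), (12, 13), (13, 3), (13, 20), (17, 5), (17, 18), (18, 4), (18, 19), (19, 0), (20, 11), (20, 12), (22, 4), (22, 19)}; affine count = 29; |E(F_23)| = 30.

Discriminant check: Δ ∝ 4a³ + 27b² = 4·15³ + 27·9² = 4·3375 + 27·81 ≡ 1 (mod 23). Nonzero ⇒ E is nonsingular.
For each x ∈ F_23, compute rhs = x³ + 15·x + 9 mod 23, then count y ∈ F_23 with y² ≡ rhs.
  x = 0: rhs = 9, matching y values: 3, 20 (2 points).
  x = 1: rhs = 2, matching y values: 5, 18 (2 points).
  x = 2: rhs = 1, matching y values: 1, 22 (2 points).
  x = 3: rhs = 12, matching y values: 9, 14 (2 points).
  x = 4: rhs = 18, matching y values: 8, 15 (2 points).
  x = 5: rhs = 2, matching y values: 5, 18 (2 points).
  x = 6: rhs = 16, matching y values: 4, 19 (2 points).
  x = 7: rhs = 20, matching y values: none (0 points).
  x = 8: rhs = 20, matching y values: none (0 points).
  x = 9: rhs = 22, matching y values: none (0 points).
  x = 10: rhs = 9, matching y values: 3, 20 (2 points).
  x = 11: rhs = 10, matching y values: none (0 points).
  x = 12: rhs = 8, matching y values: 10, 13 (2 points).
  x = 13: rhs = 9, matching y values: 3, 20 (2 points).
  x = 14: rhs = 19, matching y values: none (0 points).
  x = 15: rhs = 21, matching y values: none (0 points).
  x = 16: rhs = 21, matching y values: none (0 points).
  x = 17: rhs = 2, matching y values: 5, 18 (2 points).
  x = 18: rhs = 16, matching y values: 4, 19 (2 points).
  x = 19: rhs = 0, matching y values: 0 (1 points).
  x = 20: rhs = 6, matching y values: 11, 12 (2 points).
  x = 21: rhs = 17, matching y values: none (0 points).
  x = 22: rhs = 16, matching y values: 4, 19 (2 points).
Total affine count: 29.
Full point count |E(F_23)| = 29 + 1 = 30.
Hasse bound: |30 − (23+1)| = |6| = 6 ≤ 2√23 ≈ 9.5917 ✓.


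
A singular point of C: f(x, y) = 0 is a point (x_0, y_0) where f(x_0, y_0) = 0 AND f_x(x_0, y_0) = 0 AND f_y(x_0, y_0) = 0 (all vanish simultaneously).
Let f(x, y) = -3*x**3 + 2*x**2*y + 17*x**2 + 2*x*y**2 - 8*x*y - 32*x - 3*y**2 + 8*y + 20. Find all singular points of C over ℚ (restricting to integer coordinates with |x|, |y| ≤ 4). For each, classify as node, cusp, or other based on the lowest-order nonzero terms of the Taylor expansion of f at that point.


Singular points: {(2, 0)}; classification: node.

Compute partial derivatives:
  f_x = -9*x**2 + 4*x*y + 34*x + 2*y**2 - 8*y - 32.
  f_y = 2*x**2 + 4*x*y - 8*x - 6*y + 8.
Scan x_0 ∈ {−4, ..., 4}. For each x_0, f_y(x_0, y) is a polynomial in y; find its integer roots y ∈ {−4, ..., 4}, then test f_x and f at those candidates.
  x = -4: f_y(-4, y) = 72 - 22*y; no integer root y with |y| ≤ 4.
  x = -3: f_y(-3, y) = 50 - 18*y; no integer root y with |y| ≤ 4.
  x = -2: f_y(-2, y) = 32 - 14*y; no integer root y with |y| ≤ 4.
  x = -1: f_y(-1, y) = 18 - 10*y; no integer root y with |y| ≤ 4.
  x = 0: f_y(0, y) = 8 - 6*y; no integer root y with |y| ≤ 4.
  x = 1: f_y(1, y) = 2 - 2*y; vanishes at y ∈ {1}. (1, 1): f_x = -9 ≠ 0.
  x = 2: f_y(2, y) = 2*y; vanishes at y ∈ {0}. (2, 0): f_x = 0, f = 0 — SINGULAR.
  x = 3: f_y(3, y) = 6*y + 2; no integer root y with |y| ≤ 4.
  x = 4: f_y(4, y) = 10*y + 8; no integer root y with |y| ≤ 4.
Only singular point on the grid: (2, 0).
Classify: substitute x = 2 + u, y = 0 + v and expand: f = -3*u**3 + 2*u**2*v - u**2 + 2*u*v**2 + v**2.
No constant or linear terms (consistent with a singular point). Quadratic part: -u**2 + v**2. Cubic part: -3*u**3 + 2*u**2*v + 2*u*v**2.
The quadratic part v**2 - u**2 = (v − u)(v + u) splits into two distinct linear factors, so there are two distinct tangent lines y − 0 = ±(x − 2) — this is a node (ordinary double point).
Classification: node.


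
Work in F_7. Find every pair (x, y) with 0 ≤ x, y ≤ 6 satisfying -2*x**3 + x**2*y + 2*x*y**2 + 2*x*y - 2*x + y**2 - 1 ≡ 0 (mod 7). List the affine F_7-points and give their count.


Affine F_7-points: {(0, 1), (0, 6), (2, 0), (2, 4), (3, 5), (5, 2), (5, 5)}; count = 7.

For each of the 49 pairs (x, y) ∈ F_7², evaluate f(x, y) mod 7. Record the zeros.
  x = 0: [0↦6, 1↦0, 2↦3, 3↦1, 4↦1, 5↦3, 6↦0]  zeros at y ∈ {1, 6}
  x = 1: [0↦2, 1↦1, 2↦6, 3↦3, 4↦6, 5↦1, 6↦2]  zeros at y ∈ ∅
  x = 2: [0↦0, 1↦6, 2↦1, 3↦6, 4↦0, 5↦4, 6↦4]  zeros at y ∈ {0, 4}
  x = 3: [0↦2, 1↦3, 2↦4, 3↦5, 4↦6, 5↦0, 6↦1]  zeros at y ∈ {5}
  x = 4: [0↦3, 1↦1, 2↦3, 3↦2, 4↦5, 5↦5, 6↦2]  zeros at y ∈ ∅
  x = 5: [0↦5, 1↦2, 2↦0, 3↦6, 4↦6, 5↦0, 6↦2]  zeros at y ∈ {2, 5}
  x = 6: [0↦3, 1↦1, 2↦4, 3↦5, 4↦4, 5↦1, 6↦3]  zeros at y ∈ ∅
Collecting zeros: affine points = {(0, 1), (0, 6), (2, 0), (2, 4), (3, 5), (5, 2), (5, 5)}.
Total count |C(F_7)_aff| = 7.


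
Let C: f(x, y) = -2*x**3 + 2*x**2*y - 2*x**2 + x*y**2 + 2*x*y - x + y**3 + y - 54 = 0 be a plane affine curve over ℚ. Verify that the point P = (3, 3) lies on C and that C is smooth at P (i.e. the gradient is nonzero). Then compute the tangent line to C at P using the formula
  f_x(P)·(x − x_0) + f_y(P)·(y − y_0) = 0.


Tangent line at P: -16*x + 70*y - 162 = 0.

Step 1: f(3, 3) = 0, so P lies on C.
Step 2: partial derivatives
  f_x(x, y) = -6*x**2 + 4*x*y - 4*x + y**2 + 2*y - 1, f_y(x, y) = 2*x**2 + 2*x*y + 2*x + 3*y**2 + 1.
  f_x(P) = -16, f_y(P) = 70 (gradient nonzero, so P is smooth).
Step 3: tangent line at P: -16·(x − 3) + 70·(y − 3) = 0.
Expanding: -16*x + 70*y - 162 = 0.


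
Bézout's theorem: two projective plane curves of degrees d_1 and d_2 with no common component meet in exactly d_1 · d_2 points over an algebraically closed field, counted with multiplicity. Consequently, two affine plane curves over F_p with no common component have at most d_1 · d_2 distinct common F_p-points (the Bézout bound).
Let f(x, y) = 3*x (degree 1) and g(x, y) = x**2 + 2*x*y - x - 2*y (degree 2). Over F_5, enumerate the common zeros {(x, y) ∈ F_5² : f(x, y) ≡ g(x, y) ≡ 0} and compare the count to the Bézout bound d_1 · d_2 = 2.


Common zeros: {(0, 0)}; count = 1; Bézout bound = 2.

deg(f) = 1, deg(g) = 2, so Bézout bound = 2.
Scan x ∈ F_5. For each x, list the y ∈ F_5 with f(x, y) ≡ 0 and those with g(x, y) ≡ 0 (mod 5); the common zeros in that column are the intersection.
  x = 0: f ≡ 0 at y ∈ {0, 1, 2, 3, 4}; g ≡ 0 at y ∈ {0}; common: {0}.
  x = 1: f ≡ 0 at y ∈ ∅; g ≡ 0 at y ∈ {0, 1, 2, 3, 4}; common: ∅.
  x = 2: f ≡ 0 at y ∈ ∅; g ≡ 0 at y ∈ {4}; common: ∅.
  x = 3: f ≡ 0 at y ∈ ∅; g ≡ 0 at y ∈ {1}; common: ∅.
  x = 4: f ≡ 0 at y ∈ ∅; g ≡ 0 at y ∈ {3}; common: ∅.
Collecting: common zeros = {(0, 0)}, so the count is 1.
Comparison with the Bézout bound: 1 ≤ 2 = deg(f)·deg(g), as expected for curves with no common component (the affine F_5-count falls short of the bound because intersections may lie at infinity, over extension fields, or carry multiplicity).


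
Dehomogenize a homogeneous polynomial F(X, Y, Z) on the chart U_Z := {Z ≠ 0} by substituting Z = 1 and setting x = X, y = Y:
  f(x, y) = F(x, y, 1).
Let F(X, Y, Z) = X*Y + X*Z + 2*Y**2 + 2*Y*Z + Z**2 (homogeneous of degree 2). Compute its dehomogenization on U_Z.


f(x, y) = x*y + x + 2*y**2 + 2*y + 1

On U_Z we set Z = 1. Each monomial c·X^i·Y^j·Z^k in F becomes c·x^i·y^j·1^k = c·x^i·y^j.
Substituting Z = 1: F(X, Y, 1) = x*y + x + 2*y**2 + 2*y + 1.
Note: deg(f) ≤ deg(F) = 2; strict inequality happens when F is divisible by Z (lost terms).


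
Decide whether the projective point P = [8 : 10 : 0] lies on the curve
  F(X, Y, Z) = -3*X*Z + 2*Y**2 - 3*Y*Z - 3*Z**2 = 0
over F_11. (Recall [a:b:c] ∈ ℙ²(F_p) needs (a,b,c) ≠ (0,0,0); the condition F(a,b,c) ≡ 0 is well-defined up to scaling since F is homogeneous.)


F(8,10,0) ≡ 2 (mod 11); P is NOT on the curve.

Evaluate F(8, 10, 0) term-by-term (mod 11).
  -3*X*Z ↦ -3·8·1·0 = 0
  2*Y**2 ↦ 2·1·100·1 = 200
  -3*Y*Z ↦ -3·1·10·0 = 0
  -3*Z**2 ↦ -3·1·1·0 = 0
Sum: F(8, 10, 0) = (0) + (200) + (0) + (0) = 200.
Reducing mod 11: 200 ≡ 2 (mod 11).
Since F(a, b, c) ≡ 2 ≠ 0 (mod 11), P does NOT lie on the curve.


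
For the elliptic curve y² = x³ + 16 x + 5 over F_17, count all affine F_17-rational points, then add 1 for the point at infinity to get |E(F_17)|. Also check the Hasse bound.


Affine points = {(7, 1), (7, 16), (8, 4), (8, 13), (10, 3), (10, 14), (11, 4), (11, 13), (12, 2), (12, 15), (13, 8), (13, 9), (14, 7), (14, 10), (15, 4), (15, 13)}; affine count = 16; |E(F_17)| = 17.

Discriminant check: Δ ∝ 4a³ + 27b² = 4·16³ + 27·5² = 4·4096 + 27·25 ≡ 8 (mod 17). Nonzero ⇒ E is nonsingular.
For each x ∈ F_17, compute rhs = x³ + 16·x + 5 mod 17, then count y ∈ F_17 with y² ≡ rhs.
  x = 0: rhs = 5, matching y values: none (0 points).
  x = 1: rhs = 5, matching y values: none (0 points).
  x = 2: rhs = 11, matching y values: none (0 points).
  x = 3: rhs = 12, matching y values: none (0 points).
  x = 4: rhs = 14, matching y values: none (0 points).
  x = 5: rhs = 6, matching y values: none (0 points).
  x = 6: rhs = 11, matching y values: none (0 points).
  x = 7: rhs = 1, matching y values: 1, 16 (2 points).
  x = 8: rhs = 16, matching y values: 4, 13 (2 points).
  x = 9: rhs = 11, matching y values: none (0 points).
  x = 10: rhs = 9, matching y values: 3, 14 (2 points).
  x = 11: rhs = 16, matching y values: 4, 13 (2 points).
  x = 12: rhs = 4, matching y values: 2, 15 (2 points).
  x = 13: rhs = 13, matching y values: 8, 9 (2 points).
  x = 14: rhs = 15, matching y values: 7, 10 (2 points).
  x = 15: rhs = 16, matching y values: 4, 13 (2 points).
  x = 16: rhs = 5, matching y values: none (0 points).
Total affine count: 16.
Full point count |E(F_17)| = 16 + 1 = 17.
Hasse bound: |17 − (17+1)| = |-1| = 1 ≤ 2√17 ≈ 8.2462 ✓.
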